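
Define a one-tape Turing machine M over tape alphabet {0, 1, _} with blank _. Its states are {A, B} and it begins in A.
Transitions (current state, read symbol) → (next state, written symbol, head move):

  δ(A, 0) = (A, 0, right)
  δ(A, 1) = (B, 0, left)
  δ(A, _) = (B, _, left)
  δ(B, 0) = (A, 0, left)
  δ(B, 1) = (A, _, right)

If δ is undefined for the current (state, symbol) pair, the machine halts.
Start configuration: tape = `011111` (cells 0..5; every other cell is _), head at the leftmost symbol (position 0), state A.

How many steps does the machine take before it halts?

state=A head=0 tape=__[0]11111   (A,0)→(A,0,right)
state=A head=1 tape=__0[1]1111   (A,1)→(B,0,left)
state=B head=0 tape=__[0]01111   (B,0)→(A,0,left)
state=A head=-1 tape=_[_]001111   (A,_)→(B,_,left)
state=B head=-2 tape=[_]_001111
M halts after 4 transitions.

4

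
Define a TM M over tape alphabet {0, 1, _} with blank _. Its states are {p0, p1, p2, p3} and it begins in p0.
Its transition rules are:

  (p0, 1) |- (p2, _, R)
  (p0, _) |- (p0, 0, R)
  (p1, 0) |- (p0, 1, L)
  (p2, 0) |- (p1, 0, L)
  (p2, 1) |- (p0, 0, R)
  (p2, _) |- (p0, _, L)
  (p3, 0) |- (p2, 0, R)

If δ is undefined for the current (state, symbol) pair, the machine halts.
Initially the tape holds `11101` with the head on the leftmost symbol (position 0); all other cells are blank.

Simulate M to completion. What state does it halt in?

p0 | [1]1101   read 1 → write _, move R, go to p2
p2 | _[1]101   read 1 → write 0, move R, go to p0
p0 | _0[1]01   read 1 → write _, move R, go to p2
p2 | _0_[0]1   read 0 → write 0, move L, go to p1
p1 | _0[_]01
No transition is defined for (p1, _); M halts in state p1.

p1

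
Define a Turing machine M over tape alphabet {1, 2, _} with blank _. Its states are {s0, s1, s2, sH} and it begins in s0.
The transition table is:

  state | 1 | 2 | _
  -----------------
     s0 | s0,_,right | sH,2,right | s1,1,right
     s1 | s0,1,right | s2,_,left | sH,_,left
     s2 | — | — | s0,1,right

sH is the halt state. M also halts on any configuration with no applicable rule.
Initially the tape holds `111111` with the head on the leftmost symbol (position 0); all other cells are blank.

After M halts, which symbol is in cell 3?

s0 | [1]11111__   read 1 → write _, move right, go to s0
s0 | _[1]1111__   read 1 → write _, move right, go to s0
s0 | __[1]111__   read 1 → write _, move right, go to s0
s0 | ___[1]11__   read 1 → write _, move right, go to s0
s0 | ____[1]1__   read 1 → write _, move right, go to s0
s0 | _____[1]__   read 1 → write _, move right, go to s0
s0 | ______[_]_   read _ → write 1, move right, go to s1
s1 | ______1[_]   read _ → write _, move left, go to sH
sH | ______[1]_
Cell 3 holds _ when M halts.

_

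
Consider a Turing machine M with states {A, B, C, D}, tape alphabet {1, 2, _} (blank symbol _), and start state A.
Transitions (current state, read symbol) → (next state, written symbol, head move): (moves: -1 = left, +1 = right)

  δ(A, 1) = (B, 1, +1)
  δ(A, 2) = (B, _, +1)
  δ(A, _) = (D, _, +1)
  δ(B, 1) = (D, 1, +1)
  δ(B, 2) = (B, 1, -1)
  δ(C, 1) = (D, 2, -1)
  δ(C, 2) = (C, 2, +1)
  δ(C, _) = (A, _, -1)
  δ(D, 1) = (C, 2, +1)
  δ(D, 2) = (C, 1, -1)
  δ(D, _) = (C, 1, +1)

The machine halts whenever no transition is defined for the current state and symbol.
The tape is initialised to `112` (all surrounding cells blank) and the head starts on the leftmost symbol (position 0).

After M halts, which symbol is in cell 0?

2

A | __[1]12_   read 1 → write 1, move +1, go to B
B | __1[1]2_   read 1 → write 1, move +1, go to D
D | __11[2]_   read 2 → write 1, move -1, go to C
C | __1[1]1_   read 1 → write 2, move -1, go to D
D | __[1]21_   read 1 → write 2, move +1, go to C
C | __2[2]1_   read 2 → write 2, move +1, go to C
C | __22[1]_   read 1 → write 2, move -1, go to D
D | __2[2]2_   read 2 → write 1, move -1, go to C
C | __[2]12_   read 2 → write 2, move +1, go to C
C | __2[1]2_   read 1 → write 2, move -1, go to D
D | __[2]22_   read 2 → write 1, move -1, go to C
C | _[_]122_   read _ → write _, move -1, go to A
A | [_]_122_   read _ → write _, move +1, go to D
D | _[_]122_   read _ → write 1, move +1, go to C
C | _1[1]22_   read 1 → write 2, move -1, go to D
D | _[1]222_   read 1 → write 2, move +1, go to C
C | _2[2]22_   read 2 → write 2, move +1, go to C
C | _22[2]2_   read 2 → write 2, move +1, go to C
C | _222[2]_   read 2 → write 2, move +1, go to C
C | _2222[_]   read _ → write _, move -1, go to A
A | _222[2]_   read 2 → write _, move +1, go to B
B | _222_[_]
Cell 0 holds 2 when M halts.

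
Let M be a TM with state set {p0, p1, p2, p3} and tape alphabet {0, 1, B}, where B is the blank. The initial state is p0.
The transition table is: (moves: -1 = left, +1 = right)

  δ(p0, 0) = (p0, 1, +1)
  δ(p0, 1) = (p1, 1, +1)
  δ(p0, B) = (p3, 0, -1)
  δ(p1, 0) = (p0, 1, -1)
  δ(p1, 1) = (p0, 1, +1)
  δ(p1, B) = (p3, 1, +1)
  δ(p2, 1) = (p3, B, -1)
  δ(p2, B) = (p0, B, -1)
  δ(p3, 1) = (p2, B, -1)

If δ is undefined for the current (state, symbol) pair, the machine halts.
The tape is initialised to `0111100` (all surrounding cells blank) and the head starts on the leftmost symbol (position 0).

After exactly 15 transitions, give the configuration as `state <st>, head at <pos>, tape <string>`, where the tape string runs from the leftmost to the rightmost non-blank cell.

p0 | B[0]111100B   read 0 → write 1, move +1, go to p0
p0 | B1[1]11100B   read 1 → write 1, move +1, go to p1
p1 | B11[1]1100B   read 1 → write 1, move +1, go to p0
p0 | B111[1]100B   read 1 → write 1, move +1, go to p1
p1 | B1111[1]00B   read 1 → write 1, move +1, go to p0
p0 | B11111[0]0B   read 0 → write 1, move +1, go to p0
p0 | B111111[0]B   read 0 → write 1, move +1, go to p0
p0 | B1111111[B]   read B → write 0, move -1, go to p3
p3 | B111111[1]0   read 1 → write B, move -1, go to p2
p2 | B11111[1]B0   read 1 → write B, move -1, go to p3
p3 | B1111[1]BB0   read 1 → write B, move -1, go to p2
p2 | B111[1]BBB0   read 1 → write B, move -1, go to p3
p3 | B11[1]BBBB0   read 1 → write B, move -1, go to p2
p2 | B1[1]BBBBB0   read 1 → write B, move -1, go to p3
p3 | B[1]BBBBBB0   read 1 → write B, move -1, go to p2
p2 | [B]BBBBBBB0
After 15 steps: state p2, head at -1, tape 0.

state p2, head at -1, tape 0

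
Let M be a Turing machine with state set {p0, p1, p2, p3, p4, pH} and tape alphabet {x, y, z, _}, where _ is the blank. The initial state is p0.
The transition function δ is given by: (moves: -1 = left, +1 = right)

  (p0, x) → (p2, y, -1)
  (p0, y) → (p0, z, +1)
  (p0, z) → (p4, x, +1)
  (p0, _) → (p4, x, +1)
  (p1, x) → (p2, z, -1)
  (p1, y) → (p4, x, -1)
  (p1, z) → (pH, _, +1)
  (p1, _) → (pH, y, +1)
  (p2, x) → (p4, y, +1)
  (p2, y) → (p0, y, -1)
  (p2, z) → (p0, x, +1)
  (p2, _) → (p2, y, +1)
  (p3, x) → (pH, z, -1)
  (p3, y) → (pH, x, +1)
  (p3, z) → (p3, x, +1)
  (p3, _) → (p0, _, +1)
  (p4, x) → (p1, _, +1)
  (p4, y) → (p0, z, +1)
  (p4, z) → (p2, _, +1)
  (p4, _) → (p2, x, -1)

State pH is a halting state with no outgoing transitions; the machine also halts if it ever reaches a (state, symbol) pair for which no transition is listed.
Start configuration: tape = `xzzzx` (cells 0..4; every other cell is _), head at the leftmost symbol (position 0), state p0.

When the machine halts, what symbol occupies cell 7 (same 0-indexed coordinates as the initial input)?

state=p0 head=0 tape=_[x]zzzx____   (p0,x)→(p2,y,-1)
state=p2 head=-1 tape=[_]yzzzx____   (p2,_)→(p2,y,+1)
state=p2 head=0 tape=y[y]zzzx____   (p2,y)→(p0,y,-1)
state=p0 head=-1 tape=[y]yzzzx____   (p0,y)→(p0,z,+1)
state=p0 head=0 tape=z[y]zzzx____   (p0,y)→(p0,z,+1)
state=p0 head=1 tape=zz[z]zzx____   (p0,z)→(p4,x,+1)
state=p4 head=2 tape=zzx[z]zx____   (p4,z)→(p2,_,+1)
state=p2 head=3 tape=zzx_[z]x____   (p2,z)→(p0,x,+1)
state=p0 head=4 tape=zzx_x[x]____   (p0,x)→(p2,y,-1)
state=p2 head=3 tape=zzx_[x]y____   (p2,x)→(p4,y,+1)
state=p4 head=4 tape=zzx_y[y]____   (p4,y)→(p0,z,+1)
state=p0 head=5 tape=zzx_yz[_]___   (p0,_)→(p4,x,+1)
state=p4 head=6 tape=zzx_yzx[_]__   (p4,_)→(p2,x,-1)
state=p2 head=5 tape=zzx_yz[x]x__   (p2,x)→(p4,y,+1)
state=p4 head=6 tape=zzx_yzy[x]__   (p4,x)→(p1,_,+1)
state=p1 head=7 tape=zzx_yzy_[_]_   (p1,_)→(pH,y,+1)
state=pH head=8 tape=zzx_yzy_y[_]
Cell 7 holds y when M halts.

y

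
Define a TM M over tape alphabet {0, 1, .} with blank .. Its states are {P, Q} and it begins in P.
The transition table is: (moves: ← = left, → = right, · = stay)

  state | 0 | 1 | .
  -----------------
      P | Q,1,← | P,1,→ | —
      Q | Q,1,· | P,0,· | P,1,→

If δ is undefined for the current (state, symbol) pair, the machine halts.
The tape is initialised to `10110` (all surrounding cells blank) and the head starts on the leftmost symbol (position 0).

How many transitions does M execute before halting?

27

P | ..[1]0110.   read 1 → write 1, move →, go to P
P | ..1[0]110.   read 0 → write 1, move ←, go to Q
Q | ..[1]1110.   read 1 → write 0, move ·, go to P
P | ..[0]1110.   read 0 → write 1, move ←, go to Q
Q | .[.]11110.   read . → write 1, move →, go to P
P | .1[1]1110.   read 1 → write 1, move →, go to P
P | .11[1]110.   read 1 → write 1, move →, go to P
P | .111[1]10.   read 1 → write 1, move →, go to P
P | .1111[1]0.   read 1 → write 1, move →, go to P
P | .11111[0].   read 0 → write 1, move ←, go to Q
Q | .1111[1]1.   read 1 → write 0, move ·, go to P
P | .1111[0]1.   read 0 → write 1, move ←, go to Q
Q | .111[1]11.   read 1 → write 0, move ·, go to P
P | .111[0]11.   read 0 → write 1, move ←, go to Q
Q | .11[1]111.   read 1 → write 0, move ·, go to P
P | .11[0]111.   read 0 → write 1, move ←, go to Q
Q | .1[1]1111.   read 1 → write 0, move ·, go to P
P | .1[0]1111.   read 0 → write 1, move ←, go to Q
Q | .[1]11111.   read 1 → write 0, move ·, go to P
P | .[0]11111.   read 0 → write 1, move ←, go to Q
Q | [.]111111.   read . → write 1, move →, go to P
P | 1[1]11111.   read 1 → write 1, move →, go to P
P | 11[1]1111.   read 1 → write 1, move →, go to P
P | 111[1]111.   read 1 → write 1, move →, go to P
P | 1111[1]11.   read 1 → write 1, move →, go to P
P | 11111[1]1.   read 1 → write 1, move →, go to P
P | 111111[1].   read 1 → write 1, move →, go to P
P | 1111111[.]
M halts after 27 transitions.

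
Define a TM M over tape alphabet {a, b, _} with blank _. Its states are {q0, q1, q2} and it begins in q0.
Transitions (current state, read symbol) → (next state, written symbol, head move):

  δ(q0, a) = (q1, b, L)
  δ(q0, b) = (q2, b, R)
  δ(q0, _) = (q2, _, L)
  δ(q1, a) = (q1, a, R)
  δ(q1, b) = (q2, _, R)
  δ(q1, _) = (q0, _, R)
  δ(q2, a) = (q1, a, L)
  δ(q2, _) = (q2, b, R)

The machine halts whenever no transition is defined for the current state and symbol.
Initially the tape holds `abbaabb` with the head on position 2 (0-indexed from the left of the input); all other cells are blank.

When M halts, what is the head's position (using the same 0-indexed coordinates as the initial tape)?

state=q0 head=2 tape=ab[b]aabb   (q0,b)→(q2,b,R)
state=q2 head=3 tape=abb[a]abb   (q2,a)→(q1,a,L)
state=q1 head=2 tape=ab[b]aabb   (q1,b)→(q2,_,R)
state=q2 head=3 tape=ab_[a]abb   (q2,a)→(q1,a,L)
state=q1 head=2 tape=ab[_]aabb   (q1,_)→(q0,_,R)
state=q0 head=3 tape=ab_[a]abb   (q0,a)→(q1,b,L)
state=q1 head=2 tape=ab[_]babb   (q1,_)→(q0,_,R)
state=q0 head=3 tape=ab_[b]abb   (q0,b)→(q2,b,R)
state=q2 head=4 tape=ab_b[a]bb   (q2,a)→(q1,a,L)
state=q1 head=3 tape=ab_[b]abb   (q1,b)→(q2,_,R)
state=q2 head=4 tape=ab__[a]bb   (q2,a)→(q1,a,L)
state=q1 head=3 tape=ab_[_]abb   (q1,_)→(q0,_,R)
state=q0 head=4 tape=ab__[a]bb   (q0,a)→(q1,b,L)
state=q1 head=3 tape=ab_[_]bbb   (q1,_)→(q0,_,R)
state=q0 head=4 tape=ab__[b]bb   (q0,b)→(q2,b,R)
state=q2 head=5 tape=ab__b[b]b
At halt the head is at cell 5.

5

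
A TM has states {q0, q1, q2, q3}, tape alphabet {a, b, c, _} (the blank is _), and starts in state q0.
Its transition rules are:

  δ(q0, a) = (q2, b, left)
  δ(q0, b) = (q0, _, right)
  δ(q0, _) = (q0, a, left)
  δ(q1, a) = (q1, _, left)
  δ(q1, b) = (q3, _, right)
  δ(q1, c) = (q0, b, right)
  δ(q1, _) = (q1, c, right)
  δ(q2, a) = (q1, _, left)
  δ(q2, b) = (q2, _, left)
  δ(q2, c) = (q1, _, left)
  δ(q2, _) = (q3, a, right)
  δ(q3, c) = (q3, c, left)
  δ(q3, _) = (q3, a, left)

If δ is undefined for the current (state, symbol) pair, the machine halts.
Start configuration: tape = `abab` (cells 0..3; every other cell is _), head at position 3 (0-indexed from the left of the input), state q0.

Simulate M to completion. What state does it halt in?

state=q0 head=3 tape=_aba[b]_   (q0,b)→(q0,_,right)
state=q0 head=4 tape=_aba_[_]   (q0,_)→(q0,a,left)
state=q0 head=3 tape=_aba[_]a   (q0,_)→(q0,a,left)
state=q0 head=2 tape=_ab[a]aa   (q0,a)→(q2,b,left)
state=q2 head=1 tape=_a[b]baa   (q2,b)→(q2,_,left)
state=q2 head=0 tape=_[a]_baa   (q2,a)→(q1,_,left)
state=q1 head=-1 tape=[_]__baa   (q1,_)→(q1,c,right)
state=q1 head=0 tape=c[_]_baa   (q1,_)→(q1,c,right)
state=q1 head=1 tape=cc[_]baa   (q1,_)→(q1,c,right)
state=q1 head=2 tape=ccc[b]aa   (q1,b)→(q3,_,right)
state=q3 head=3 tape=ccc_[a]a
No transition is defined for (q3, a); M halts in state q3.

q3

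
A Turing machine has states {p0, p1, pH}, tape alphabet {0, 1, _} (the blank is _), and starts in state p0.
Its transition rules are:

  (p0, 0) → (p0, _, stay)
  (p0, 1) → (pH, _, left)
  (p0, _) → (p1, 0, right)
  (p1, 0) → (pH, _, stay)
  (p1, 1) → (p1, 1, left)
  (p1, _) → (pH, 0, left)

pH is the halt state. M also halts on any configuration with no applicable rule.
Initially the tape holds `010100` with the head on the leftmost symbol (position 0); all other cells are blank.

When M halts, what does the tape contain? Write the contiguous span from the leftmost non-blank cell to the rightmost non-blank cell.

p0 | [0]10100   read 0 → write _, move stay, go to p0
p0 | [_]10100   read _ → write 0, move right, go to p1
p1 | 0[1]0100   read 1 → write 1, move left, go to p1
p1 | [0]10100   read 0 → write _, move stay, go to pH
pH | [_]10100
The non-blank tape span at halt is 10100.

10100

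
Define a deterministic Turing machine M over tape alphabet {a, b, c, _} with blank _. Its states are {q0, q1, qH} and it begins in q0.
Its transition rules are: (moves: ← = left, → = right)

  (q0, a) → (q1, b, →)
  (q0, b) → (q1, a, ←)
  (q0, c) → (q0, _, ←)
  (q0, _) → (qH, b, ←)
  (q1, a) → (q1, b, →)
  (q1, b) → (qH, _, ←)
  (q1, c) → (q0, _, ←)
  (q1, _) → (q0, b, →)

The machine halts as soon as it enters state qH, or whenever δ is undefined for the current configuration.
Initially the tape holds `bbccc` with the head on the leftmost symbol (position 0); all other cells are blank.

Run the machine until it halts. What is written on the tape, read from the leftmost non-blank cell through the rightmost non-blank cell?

state=q0 head=0 tape=_[b]bccc   (q0,b)→(q1,a,←)
state=q1 head=-1 tape=[_]abccc   (q1,_)→(q0,b,→)
state=q0 head=0 tape=b[a]bccc   (q0,a)→(q1,b,→)
state=q1 head=1 tape=bb[b]ccc   (q1,b)→(qH,_,←)
state=qH head=0 tape=b[b]_ccc
The non-blank tape span at halt is bb_ccc.

bb_ccc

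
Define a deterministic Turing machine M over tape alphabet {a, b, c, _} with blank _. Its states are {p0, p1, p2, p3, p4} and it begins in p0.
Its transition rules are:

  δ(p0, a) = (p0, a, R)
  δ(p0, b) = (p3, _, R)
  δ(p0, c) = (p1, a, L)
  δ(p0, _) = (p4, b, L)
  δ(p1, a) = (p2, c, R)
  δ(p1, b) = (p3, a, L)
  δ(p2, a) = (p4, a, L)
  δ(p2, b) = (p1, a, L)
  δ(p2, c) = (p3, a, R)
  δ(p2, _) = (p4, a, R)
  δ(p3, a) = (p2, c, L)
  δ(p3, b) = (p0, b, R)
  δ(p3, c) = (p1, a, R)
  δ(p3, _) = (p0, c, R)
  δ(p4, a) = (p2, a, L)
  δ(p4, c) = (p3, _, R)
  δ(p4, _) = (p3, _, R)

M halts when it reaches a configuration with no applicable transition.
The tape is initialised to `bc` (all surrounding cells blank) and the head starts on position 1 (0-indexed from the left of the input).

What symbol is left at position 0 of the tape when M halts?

a

p0 | _b[c]__   read c → write a, move L, go to p1
p1 | _[b]a__   read b → write a, move L, go to p3
p3 | [_]aa__   read _ → write c, move R, go to p0
p0 | c[a]a__   read a → write a, move R, go to p0
p0 | ca[a]__   read a → write a, move R, go to p0
p0 | caa[_]_   read _ → write b, move L, go to p4
p4 | ca[a]b_   read a → write a, move L, go to p2
p2 | c[a]ab_   read a → write a, move L, go to p4
p4 | [c]aab_   read c → write _, move R, go to p3
p3 | _[a]ab_   read a → write c, move L, go to p2
p2 | [_]cab_   read _ → write a, move R, go to p4
p4 | a[c]ab_   read c → write _, move R, go to p3
p3 | a_[a]b_   read a → write c, move L, go to p2
p2 | a[_]cb_   read _ → write a, move R, go to p4
p4 | aa[c]b_   read c → write _, move R, go to p3
p3 | aa_[b]_   read b → write b, move R, go to p0
p0 | aa_b[_]   read _ → write b, move L, go to p4
p4 | aa_[b]b
Cell 0 holds a when M halts.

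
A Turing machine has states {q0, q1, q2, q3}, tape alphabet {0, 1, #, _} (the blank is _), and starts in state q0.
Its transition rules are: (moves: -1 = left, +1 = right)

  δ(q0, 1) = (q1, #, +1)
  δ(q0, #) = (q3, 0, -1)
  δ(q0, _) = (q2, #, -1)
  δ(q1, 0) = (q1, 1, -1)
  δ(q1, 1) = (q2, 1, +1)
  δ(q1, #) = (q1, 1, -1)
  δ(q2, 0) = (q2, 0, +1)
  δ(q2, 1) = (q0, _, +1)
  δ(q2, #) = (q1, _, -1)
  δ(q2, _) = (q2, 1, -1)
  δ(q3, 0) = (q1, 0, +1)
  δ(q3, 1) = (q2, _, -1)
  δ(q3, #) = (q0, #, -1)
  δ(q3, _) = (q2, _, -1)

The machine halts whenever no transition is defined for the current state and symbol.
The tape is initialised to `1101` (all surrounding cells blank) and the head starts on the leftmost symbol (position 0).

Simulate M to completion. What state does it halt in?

q0

q0 | [1]101_   read 1 → write #, move +1, go to q1
q1 | #[1]01_   read 1 → write 1, move +1, go to q2
q2 | #1[0]1_   read 0 → write 0, move +1, go to q2
q2 | #10[1]_   read 1 → write _, move +1, go to q0
q0 | #10_[_]   read _ → write #, move -1, go to q2
q2 | #10[_]#   read _ → write 1, move -1, go to q2
q2 | #1[0]1#   read 0 → write 0, move +1, go to q2
q2 | #10[1]#   read 1 → write _, move +1, go to q0
q0 | #10_[#]   read # → write 0, move -1, go to q3
q3 | #10[_]0   read _ → write _, move -1, go to q2
q2 | #1[0]_0   read 0 → write 0, move +1, go to q2
q2 | #10[_]0   read _ → write 1, move -1, go to q2
q2 | #1[0]10   read 0 → write 0, move +1, go to q2
q2 | #10[1]0   read 1 → write _, move +1, go to q0
q0 | #10_[0]
No transition is defined for (q0, 0); M halts in state q0.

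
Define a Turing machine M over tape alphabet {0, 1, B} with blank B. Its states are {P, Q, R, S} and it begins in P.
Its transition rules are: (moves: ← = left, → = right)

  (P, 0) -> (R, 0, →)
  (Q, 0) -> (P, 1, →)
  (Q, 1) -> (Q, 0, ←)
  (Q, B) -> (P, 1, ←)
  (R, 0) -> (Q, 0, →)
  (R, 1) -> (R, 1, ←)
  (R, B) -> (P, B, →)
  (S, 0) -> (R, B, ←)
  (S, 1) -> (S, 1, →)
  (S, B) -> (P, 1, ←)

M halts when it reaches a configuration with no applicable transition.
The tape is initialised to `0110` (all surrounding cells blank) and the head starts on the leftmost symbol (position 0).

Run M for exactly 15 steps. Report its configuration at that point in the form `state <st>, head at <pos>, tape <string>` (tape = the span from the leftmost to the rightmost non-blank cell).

P | [0]110B   read 0 → write 0, move →, go to R
R | 0[1]10B   read 1 → write 1, move ←, go to R
R | [0]110B   read 0 → write 0, move →, go to Q
Q | 0[1]10B   read 1 → write 0, move ←, go to Q
Q | [0]010B   read 0 → write 1, move →, go to P
P | 1[0]10B   read 0 → write 0, move →, go to R
R | 10[1]0B   read 1 → write 1, move ←, go to R
R | 1[0]10B   read 0 → write 0, move →, go to Q
Q | 10[1]0B   read 1 → write 0, move ←, go to Q
Q | 1[0]00B   read 0 → write 1, move →, go to P
P | 11[0]0B   read 0 → write 0, move →, go to R
R | 110[0]B   read 0 → write 0, move →, go to Q
Q | 1100[B]   read B → write 1, move ←, go to P
P | 110[0]1   read 0 → write 0, move →, go to R
R | 1100[1]   read 1 → write 1, move ←, go to R
R | 110[0]1
After 15 steps: state R, head at 3, tape 11001.

state R, head at 3, tape 11001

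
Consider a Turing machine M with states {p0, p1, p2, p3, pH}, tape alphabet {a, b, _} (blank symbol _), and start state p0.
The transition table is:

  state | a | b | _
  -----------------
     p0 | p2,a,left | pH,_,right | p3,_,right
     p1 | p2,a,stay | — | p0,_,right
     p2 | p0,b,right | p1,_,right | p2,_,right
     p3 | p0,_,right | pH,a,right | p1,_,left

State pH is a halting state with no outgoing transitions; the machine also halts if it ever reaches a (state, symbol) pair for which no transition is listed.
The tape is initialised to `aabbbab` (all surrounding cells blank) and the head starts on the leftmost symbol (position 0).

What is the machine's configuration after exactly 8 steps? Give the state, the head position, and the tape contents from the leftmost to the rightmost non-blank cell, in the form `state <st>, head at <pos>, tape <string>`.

state pH, head at 3, tape b_bbab

p0 | _[a]abbbab   read a → write a, move left, go to p2
p2 | [_]aabbbab   read _ → write _, move right, go to p2
p2 | _[a]abbbab   read a → write b, move right, go to p0
p0 | _b[a]bbbab   read a → write a, move left, go to p2
p2 | _[b]abbbab   read b → write _, move right, go to p1
p1 | __[a]bbbab   read a → write a, move stay, go to p2
p2 | __[a]bbbab   read a → write b, move right, go to p0
p0 | __b[b]bbab   read b → write _, move right, go to pH
pH | __b_[b]bab
After 8 steps: state pH, head at 3, tape b_bbab.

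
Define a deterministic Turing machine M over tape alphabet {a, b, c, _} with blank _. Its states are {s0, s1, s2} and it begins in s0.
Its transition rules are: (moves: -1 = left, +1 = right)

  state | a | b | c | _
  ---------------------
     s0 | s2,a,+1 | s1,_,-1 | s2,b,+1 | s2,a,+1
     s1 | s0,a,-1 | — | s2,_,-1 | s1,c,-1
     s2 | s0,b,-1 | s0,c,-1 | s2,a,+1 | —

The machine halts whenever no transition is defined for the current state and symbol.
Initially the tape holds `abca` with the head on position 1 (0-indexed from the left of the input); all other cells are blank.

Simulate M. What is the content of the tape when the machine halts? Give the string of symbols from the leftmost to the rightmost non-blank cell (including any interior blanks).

s0 | _a[b]ca   read b → write _, move -1, go to s1
s1 | _[a]_ca   read a → write a, move -1, go to s0
s0 | [_]a_ca   read _ → write a, move +1, go to s2
s2 | a[a]_ca   read a → write b, move -1, go to s0
s0 | [a]b_ca   read a → write a, move +1, go to s2
s2 | a[b]_ca   read b → write c, move -1, go to s0
s0 | [a]c_ca   read a → write a, move +1, go to s2
s2 | a[c]_ca   read c → write a, move +1, go to s2
s2 | aa[_]ca
The non-blank tape span at halt is aa_ca.

aa_ca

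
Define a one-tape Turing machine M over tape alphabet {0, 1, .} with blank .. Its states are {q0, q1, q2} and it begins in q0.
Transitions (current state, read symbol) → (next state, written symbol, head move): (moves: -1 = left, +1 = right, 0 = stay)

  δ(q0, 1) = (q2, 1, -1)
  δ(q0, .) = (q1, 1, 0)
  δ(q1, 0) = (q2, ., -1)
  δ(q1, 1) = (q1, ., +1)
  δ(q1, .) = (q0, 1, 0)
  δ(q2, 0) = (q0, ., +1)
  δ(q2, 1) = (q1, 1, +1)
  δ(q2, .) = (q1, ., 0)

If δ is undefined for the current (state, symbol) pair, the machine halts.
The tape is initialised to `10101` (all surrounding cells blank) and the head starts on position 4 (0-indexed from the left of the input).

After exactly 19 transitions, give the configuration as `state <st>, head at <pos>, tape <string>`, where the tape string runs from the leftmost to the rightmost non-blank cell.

state q1, head at 4, tape 101.11

q0 | 1010[1].   read 1 → write 1, move -1, go to q2
q2 | 101[0]1.   read 0 → write ., move +1, go to q0
q0 | 101.[1].   read 1 → write 1, move -1, go to q2
q2 | 101[.]1.   read . → write ., move 0, go to q1
q1 | 101[.]1.   read . → write 1, move 0, go to q0
q0 | 101[1]1.   read 1 → write 1, move -1, go to q2
q2 | 10[1]11.   read 1 → write 1, move +1, go to q1
q1 | 101[1]1.   read 1 → write ., move +1, go to q1
q1 | 101.[1].   read 1 → write ., move +1, go to q1
q1 | 101..[.]   read . → write 1, move 0, go to q0
q0 | 101..[1]   read 1 → write 1, move -1, go to q2
q2 | 101.[.]1   read . → write ., move 0, go to q1
q1 | 101.[.]1   read . → write 1, move 0, go to q0
q0 | 101.[1]1   read 1 → write 1, move -1, go to q2
q2 | 101[.]11   read . → write ., move 0, go to q1
q1 | 101[.]11   read . → write 1, move 0, go to q0
q0 | 101[1]11   read 1 → write 1, move -1, go to q2
q2 | 10[1]111   read 1 → write 1, move +1, go to q1
q1 | 101[1]11   read 1 → write ., move +1, go to q1
q1 | 101.[1]1
After 19 steps: state q1, head at 4, tape 101.11.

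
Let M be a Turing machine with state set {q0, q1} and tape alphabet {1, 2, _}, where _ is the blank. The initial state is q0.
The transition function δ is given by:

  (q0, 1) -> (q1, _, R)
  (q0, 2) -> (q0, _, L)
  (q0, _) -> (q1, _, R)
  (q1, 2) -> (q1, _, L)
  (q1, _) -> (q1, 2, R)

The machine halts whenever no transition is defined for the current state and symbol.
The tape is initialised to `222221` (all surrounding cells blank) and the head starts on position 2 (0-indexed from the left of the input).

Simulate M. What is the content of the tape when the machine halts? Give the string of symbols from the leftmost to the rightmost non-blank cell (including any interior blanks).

22222221

q0 | __22[2]221   read 2 → write _, move L, go to q0
q0 | __2[2]_221   read 2 → write _, move L, go to q0
q0 | __[2]__221   read 2 → write _, move L, go to q0
q0 | _[_]___221   read _ → write _, move R, go to q1
q1 | __[_]__221   read _ → write 2, move R, go to q1
q1 | __2[_]_221   read _ → write 2, move R, go to q1
q1 | __22[_]221   read _ → write 2, move R, go to q1
q1 | __222[2]21   read 2 → write _, move L, go to q1
q1 | __22[2]_21   read 2 → write _, move L, go to q1
q1 | __2[2]__21   read 2 → write _, move L, go to q1
q1 | __[2]___21   read 2 → write _, move L, go to q1
q1 | _[_]____21   read _ → write 2, move R, go to q1
q1 | _2[_]___21   read _ → write 2, move R, go to q1
q1 | _22[_]__21   read _ → write 2, move R, go to q1
q1 | _222[_]_21   read _ → write 2, move R, go to q1
q1 | _2222[_]21   read _ → write 2, move R, go to q1
q1 | _22222[2]1   read 2 → write _, move L, go to q1
q1 | _2222[2]_1   read 2 → write _, move L, go to q1
q1 | _222[2]__1   read 2 → write _, move L, go to q1
q1 | _22[2]___1   read 2 → write _, move L, go to q1
q1 | _2[2]____1   read 2 → write _, move L, go to q1
q1 | _[2]_____1   read 2 → write _, move L, go to q1
q1 | [_]______1   read _ → write 2, move R, go to q1
q1 | 2[_]_____1   read _ → write 2, move R, go to q1
q1 | 22[_]____1   read _ → write 2, move R, go to q1
q1 | 222[_]___1   read _ → write 2, move R, go to q1
q1 | 2222[_]__1   read _ → write 2, move R, go to q1
q1 | 22222[_]_1   read _ → write 2, move R, go to q1
q1 | 222222[_]1   read _ → write 2, move R, go to q1
q1 | 2222222[1]
The non-blank tape span at halt is 22222221.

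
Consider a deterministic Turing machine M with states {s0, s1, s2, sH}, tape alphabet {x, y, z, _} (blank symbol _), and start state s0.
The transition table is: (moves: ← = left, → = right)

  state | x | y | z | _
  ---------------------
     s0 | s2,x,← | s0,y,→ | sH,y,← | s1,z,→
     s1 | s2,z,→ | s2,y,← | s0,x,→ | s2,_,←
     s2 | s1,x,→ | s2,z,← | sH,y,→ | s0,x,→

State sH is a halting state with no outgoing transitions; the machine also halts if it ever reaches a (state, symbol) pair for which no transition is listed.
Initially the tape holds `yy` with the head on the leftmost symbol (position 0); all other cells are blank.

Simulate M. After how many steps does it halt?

5

s0 | [y]y__   read y → write y, move →, go to s0
s0 | y[y]__   read y → write y, move →, go to s0
s0 | yy[_]_   read _ → write z, move →, go to s1
s1 | yyz[_]   read _ → write _, move ←, go to s2
s2 | yy[z]_   read z → write y, move →, go to sH
sH | yyy[_]
M halts after 5 transitions.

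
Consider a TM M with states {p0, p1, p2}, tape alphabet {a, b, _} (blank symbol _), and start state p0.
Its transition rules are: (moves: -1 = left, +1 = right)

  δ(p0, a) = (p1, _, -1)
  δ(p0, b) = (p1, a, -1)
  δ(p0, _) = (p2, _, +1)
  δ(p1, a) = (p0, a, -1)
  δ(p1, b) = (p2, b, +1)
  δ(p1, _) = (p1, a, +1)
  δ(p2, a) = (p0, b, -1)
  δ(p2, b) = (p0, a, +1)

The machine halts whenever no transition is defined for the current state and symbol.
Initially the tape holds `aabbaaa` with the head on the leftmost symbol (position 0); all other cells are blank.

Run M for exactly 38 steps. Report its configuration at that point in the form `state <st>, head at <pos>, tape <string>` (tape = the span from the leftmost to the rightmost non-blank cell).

state p0, head at 6, tape a_a_a_aa

p0 | __[a]abbaaa   read a → write _, move -1, go to p1
p1 | _[_]_abbaaa   read _ → write a, move +1, go to p1
p1 | _a[_]abbaaa   read _ → write a, move +1, go to p1
p1 | _aa[a]bbaaa   read a → write a, move -1, go to p0
p0 | _a[a]abbaaa   read a → write _, move -1, go to p1
p1 | _[a]_abbaaa   read a → write a, move -1, go to p0
p0 | [_]a_abbaaa   read _ → write _, move +1, go to p2
p2 | _[a]_abbaaa   read a → write b, move -1, go to p0
p0 | [_]b_abbaaa   read _ → write _, move +1, go to p2
p2 | _[b]_abbaaa   read b → write a, move +1, go to p0
p0 | _a[_]abbaaa   read _ → write _, move +1, go to p2
p2 | _a_[a]bbaaa   read a → write b, move -1, go to p0
p0 | _a[_]bbbaaa   read _ → write _, move +1, go to p2
p2 | _a_[b]bbaaa   read b → write a, move +1, go to p0
p0 | _a_a[b]baaa   read b → write a, move -1, go to p1
p1 | _a_[a]abaaa   read a → write a, move -1, go to p0
p0 | _a[_]aabaaa   read _ → write _, move +1, go to p2
p2 | _a_[a]abaaa   read a → write b, move -1, go to p0
p0 | _a[_]babaaa   read _ → write _, move +1, go to p2
p2 | _a_[b]abaaa   read b → write a, move +1, go to p0
p0 | _a_a[a]baaa   read a → write _, move -1, go to p1
p1 | _a_[a]_baaa   read a → write a, move -1, go to p0
p0 | _a[_]a_baaa   read _ → write _, move +1, go to p2
p2 | _a_[a]_baaa   read a → write b, move -1, go to p0
p0 | _a[_]b_baaa   read _ → write _, move +1, go to p2
p2 | _a_[b]_baaa   read b → write a, move +1, go to p0
p0 | _a_a[_]baaa   read _ → write _, move +1, go to p2
p2 | _a_a_[b]aaa   read b → write a, move +1, go to p0
p0 | _a_a_a[a]aa   read a → write _, move -1, go to p1
p1 | _a_a_[a]_aa   read a → write a, move -1, go to p0
p0 | _a_a[_]a_aa   read _ → write _, move +1, go to p2
p2 | _a_a_[a]_aa   read a → write b, move -1, go to p0
p0 | _a_a[_]b_aa   read _ → write _, move +1, go to p2
p2 | _a_a_[b]_aa   read b → write a, move +1, go to p0
p0 | _a_a_a[_]aa   read _ → write _, move +1, go to p2
p2 | _a_a_a_[a]a   read a → write b, move -1, go to p0
p0 | _a_a_a[_]ba   read _ → write _, move +1, go to p2
p2 | _a_a_a_[b]a   read b → write a, move +1, go to p0
p0 | _a_a_a_a[a]
After 38 steps: state p0, head at 6, tape a_a_a_aa.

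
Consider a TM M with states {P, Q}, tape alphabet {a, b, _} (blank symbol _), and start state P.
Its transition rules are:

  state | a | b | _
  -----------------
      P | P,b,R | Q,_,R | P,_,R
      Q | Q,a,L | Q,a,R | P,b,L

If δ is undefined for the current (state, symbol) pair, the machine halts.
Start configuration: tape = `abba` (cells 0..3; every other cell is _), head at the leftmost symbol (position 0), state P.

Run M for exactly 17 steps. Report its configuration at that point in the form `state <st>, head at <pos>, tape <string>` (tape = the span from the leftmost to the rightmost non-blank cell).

state Q, head at 1, tape aaa

P | _[a]bba   read a → write b, move R, go to P
P | _b[b]ba   read b → write _, move R, go to Q
Q | _b_[b]a   read b → write a, move R, go to Q
Q | _b_a[a]   read a → write a, move L, go to Q
Q | _b_[a]a   read a → write a, move L, go to Q
Q | _b[_]aa   read _ → write b, move L, go to P
P | _[b]baa   read b → write _, move R, go to Q
Q | __[b]aa   read b → write a, move R, go to Q
Q | __a[a]a   read a → write a, move L, go to Q
Q | __[a]aa   read a → write a, move L, go to Q
Q | _[_]aaa   read _ → write b, move L, go to P
P | [_]baaa   read _ → write _, move R, go to P
P | _[b]aaa   read b → write _, move R, go to Q
Q | __[a]aa   read a → write a, move L, go to Q
Q | _[_]aaa   read _ → write b, move L, go to P
P | [_]baaa   read _ → write _, move R, go to P
P | _[b]aaa   read b → write _, move R, go to Q
Q | __[a]aa
After 17 steps: state Q, head at 1, tape aaa.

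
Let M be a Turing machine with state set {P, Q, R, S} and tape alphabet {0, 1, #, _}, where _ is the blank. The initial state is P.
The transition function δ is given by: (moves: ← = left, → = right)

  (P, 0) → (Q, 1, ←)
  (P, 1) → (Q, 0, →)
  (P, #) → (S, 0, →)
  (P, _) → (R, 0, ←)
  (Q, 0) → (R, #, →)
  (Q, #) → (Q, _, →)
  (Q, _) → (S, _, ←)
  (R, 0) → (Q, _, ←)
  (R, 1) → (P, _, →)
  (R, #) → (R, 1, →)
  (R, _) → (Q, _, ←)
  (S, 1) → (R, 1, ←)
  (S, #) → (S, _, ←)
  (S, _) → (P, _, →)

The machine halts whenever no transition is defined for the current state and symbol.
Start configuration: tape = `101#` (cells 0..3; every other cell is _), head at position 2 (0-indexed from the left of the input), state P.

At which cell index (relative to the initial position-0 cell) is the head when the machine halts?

P | 10[1]#_   read 1 → write 0, move →, go to Q
Q | 100[#]_   read # → write _, move →, go to Q
Q | 100_[_]   read _ → write _, move ←, go to S
S | 100[_]_   read _ → write _, move →, go to P
P | 100_[_]   read _ → write 0, move ←, go to R
R | 100[_]0   read _ → write _, move ←, go to Q
Q | 10[0]_0   read 0 → write #, move →, go to R
R | 10#[_]0   read _ → write _, move ←, go to Q
Q | 10[#]_0   read # → write _, move →, go to Q
Q | 10_[_]0   read _ → write _, move ←, go to S
S | 10[_]_0   read _ → write _, move →, go to P
P | 10_[_]0   read _ → write 0, move ←, go to R
R | 10[_]00   read _ → write _, move ←, go to Q
Q | 1[0]_00   read 0 → write #, move →, go to R
R | 1#[_]00   read _ → write _, move ←, go to Q
Q | 1[#]_00   read # → write _, move →, go to Q
Q | 1_[_]00   read _ → write _, move ←, go to S
S | 1[_]_00   read _ → write _, move →, go to P
P | 1_[_]00   read _ → write 0, move ←, go to R
R | 1[_]000   read _ → write _, move ←, go to Q
Q | [1]_000
At halt the head is at cell 0.

0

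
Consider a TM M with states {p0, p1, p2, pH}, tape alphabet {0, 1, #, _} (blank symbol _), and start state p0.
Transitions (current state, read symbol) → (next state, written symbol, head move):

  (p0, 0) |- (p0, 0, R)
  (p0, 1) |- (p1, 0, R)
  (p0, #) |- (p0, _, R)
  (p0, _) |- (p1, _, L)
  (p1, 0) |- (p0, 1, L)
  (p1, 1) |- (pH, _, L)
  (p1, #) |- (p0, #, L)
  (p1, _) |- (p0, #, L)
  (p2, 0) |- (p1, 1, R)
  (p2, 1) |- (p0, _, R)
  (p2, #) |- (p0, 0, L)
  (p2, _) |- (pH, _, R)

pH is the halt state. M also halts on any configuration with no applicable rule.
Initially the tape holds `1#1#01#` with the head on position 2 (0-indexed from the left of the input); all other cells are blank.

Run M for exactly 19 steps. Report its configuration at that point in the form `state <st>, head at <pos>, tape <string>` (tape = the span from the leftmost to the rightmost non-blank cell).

p0 | 1#[1]#01#_   read 1 → write 0, move R, go to p1
p1 | 1#0[#]01#_   read # → write #, move L, go to p0
p0 | 1#[0]#01#_   read 0 → write 0, move R, go to p0
p0 | 1#0[#]01#_   read # → write _, move R, go to p0
p0 | 1#0_[0]1#_   read 0 → write 0, move R, go to p0
p0 | 1#0_0[1]#_   read 1 → write 0, move R, go to p1
p1 | 1#0_00[#]_   read # → write #, move L, go to p0
p0 | 1#0_0[0]#_   read 0 → write 0, move R, go to p0
p0 | 1#0_00[#]_   read # → write _, move R, go to p0
p0 | 1#0_00_[_]   read _ → write _, move L, go to p1
p1 | 1#0_00[_]_   read _ → write #, move L, go to p0
p0 | 1#0_0[0]#_   read 0 → write 0, move R, go to p0
p0 | 1#0_00[#]_   read # → write _, move R, go to p0
p0 | 1#0_00_[_]   read _ → write _, move L, go to p1
p1 | 1#0_00[_]_   read _ → write #, move L, go to p0
p0 | 1#0_0[0]#_   read 0 → write 0, move R, go to p0
p0 | 1#0_00[#]_   read # → write _, move R, go to p0
p0 | 1#0_00_[_]   read _ → write _, move L, go to p1
p1 | 1#0_00[_]_   read _ → write #, move L, go to p0
p0 | 1#0_0[0]#_
After 19 steps: state p0, head at 5, tape 1#0_00#.

state p0, head at 5, tape 1#0_00#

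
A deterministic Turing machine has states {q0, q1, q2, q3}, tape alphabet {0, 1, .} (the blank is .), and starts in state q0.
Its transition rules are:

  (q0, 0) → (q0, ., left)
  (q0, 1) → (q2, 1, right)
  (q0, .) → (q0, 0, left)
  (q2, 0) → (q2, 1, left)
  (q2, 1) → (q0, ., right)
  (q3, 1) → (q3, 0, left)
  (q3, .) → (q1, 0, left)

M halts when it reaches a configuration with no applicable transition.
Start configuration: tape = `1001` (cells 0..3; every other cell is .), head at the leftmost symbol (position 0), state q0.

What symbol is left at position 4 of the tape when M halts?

state=q0 head=0 tape=[1]001..   (q0,1)→(q2,1,right)
state=q2 head=1 tape=1[0]01..   (q2,0)→(q2,1,left)
state=q2 head=0 tape=[1]101..   (q2,1)→(q0,.,right)
state=q0 head=1 tape=.[1]01..   (q0,1)→(q2,1,right)
state=q2 head=2 tape=.1[0]1..   (q2,0)→(q2,1,left)
state=q2 head=1 tape=.[1]11..   (q2,1)→(q0,.,right)
state=q0 head=2 tape=..[1]1..   (q0,1)→(q2,1,right)
state=q2 head=3 tape=..1[1]..   (q2,1)→(q0,.,right)
state=q0 head=4 tape=..1.[.].   (q0,.)→(q0,0,left)
state=q0 head=3 tape=..1[.]0.   (q0,.)→(q0,0,left)
state=q0 head=2 tape=..[1]00.   (q0,1)→(q2,1,right)
state=q2 head=3 tape=..1[0]0.   (q2,0)→(q2,1,left)
state=q2 head=2 tape=..[1]10.   (q2,1)→(q0,.,right)
state=q0 head=3 tape=...[1]0.   (q0,1)→(q2,1,right)
state=q2 head=4 tape=...1[0].   (q2,0)→(q2,1,left)
state=q2 head=3 tape=...[1]1.   (q2,1)→(q0,.,right)
state=q0 head=4 tape=....[1].   (q0,1)→(q2,1,right)
state=q2 head=5 tape=....1[.]
Cell 4 holds 1 when M halts.

1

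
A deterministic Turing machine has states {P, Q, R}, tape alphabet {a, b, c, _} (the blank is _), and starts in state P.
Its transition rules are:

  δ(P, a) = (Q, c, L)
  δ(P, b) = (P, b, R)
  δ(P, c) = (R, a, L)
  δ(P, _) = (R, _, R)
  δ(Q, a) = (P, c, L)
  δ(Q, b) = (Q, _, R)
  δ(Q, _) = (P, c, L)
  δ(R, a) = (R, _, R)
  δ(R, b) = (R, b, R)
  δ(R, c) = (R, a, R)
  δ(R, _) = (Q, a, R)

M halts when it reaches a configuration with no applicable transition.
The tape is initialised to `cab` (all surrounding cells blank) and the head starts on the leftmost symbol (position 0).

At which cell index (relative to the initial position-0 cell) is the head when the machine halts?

3

P | ___[c]ab__   read c → write a, move L, go to R
R | __[_]aab__   read _ → write a, move R, go to Q
Q | __a[a]ab__   read a → write c, move L, go to P
P | __[a]cab__   read a → write c, move L, go to Q
Q | _[_]ccab__   read _ → write c, move L, go to P
P | [_]cccab__   read _ → write _, move R, go to R
R | _[c]ccab__   read c → write a, move R, go to R
R | _a[c]cab__   read c → write a, move R, go to R
R | _aa[c]ab__   read c → write a, move R, go to R
R | _aaa[a]b__   read a → write _, move R, go to R
R | _aaa_[b]__   read b → write b, move R, go to R
R | _aaa_b[_]_   read _ → write a, move R, go to Q
Q | _aaa_ba[_]   read _ → write c, move L, go to P
P | _aaa_b[a]c   read a → write c, move L, go to Q
Q | _aaa_[b]cc   read b → write _, move R, go to Q
Q | _aaa__[c]c
At halt the head is at cell 3.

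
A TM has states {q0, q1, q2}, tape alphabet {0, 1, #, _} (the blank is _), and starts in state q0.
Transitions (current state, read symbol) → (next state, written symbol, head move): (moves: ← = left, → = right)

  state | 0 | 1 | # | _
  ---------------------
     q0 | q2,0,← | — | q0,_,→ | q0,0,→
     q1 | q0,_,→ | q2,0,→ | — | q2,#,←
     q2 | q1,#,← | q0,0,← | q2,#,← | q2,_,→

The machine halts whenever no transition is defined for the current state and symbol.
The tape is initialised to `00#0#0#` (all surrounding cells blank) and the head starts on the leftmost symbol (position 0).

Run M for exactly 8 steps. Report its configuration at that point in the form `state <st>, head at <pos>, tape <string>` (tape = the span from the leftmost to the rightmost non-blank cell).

state=q0 head=0 tape=__[0]0#0#0#   (q0,0)→(q2,0,←)
state=q2 head=-1 tape=_[_]00#0#0#   (q2,_)→(q2,_,→)
state=q2 head=0 tape=__[0]0#0#0#   (q2,0)→(q1,#,←)
state=q1 head=-1 tape=_[_]#0#0#0#   (q1,_)→(q2,#,←)
state=q2 head=-2 tape=[_]##0#0#0#   (q2,_)→(q2,_,→)
state=q2 head=-1 tape=_[#]#0#0#0#   (q2,#)→(q2,#,←)
state=q2 head=-2 tape=[_]##0#0#0#   (q2,_)→(q2,_,→)
state=q2 head=-1 tape=_[#]#0#0#0#   (q2,#)→(q2,#,←)
state=q2 head=-2 tape=[_]##0#0#0#
After 8 steps: state q2, head at -2, tape ##0#0#0#.

state q2, head at -2, tape ##0#0#0#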